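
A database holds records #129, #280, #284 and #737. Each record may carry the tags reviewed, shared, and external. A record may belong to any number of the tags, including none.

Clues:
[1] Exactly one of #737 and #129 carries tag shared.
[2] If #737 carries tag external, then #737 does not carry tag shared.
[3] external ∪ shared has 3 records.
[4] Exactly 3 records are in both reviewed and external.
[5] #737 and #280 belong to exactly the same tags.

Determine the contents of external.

external = {#129, #280, #737}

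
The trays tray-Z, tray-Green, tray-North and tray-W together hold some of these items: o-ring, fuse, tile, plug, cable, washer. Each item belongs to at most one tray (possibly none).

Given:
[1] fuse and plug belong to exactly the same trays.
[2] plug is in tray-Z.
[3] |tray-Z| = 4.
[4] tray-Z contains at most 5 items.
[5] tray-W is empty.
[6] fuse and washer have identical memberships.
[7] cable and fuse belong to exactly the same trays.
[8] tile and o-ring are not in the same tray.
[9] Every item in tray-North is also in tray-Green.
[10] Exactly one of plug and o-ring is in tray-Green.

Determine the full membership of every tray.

tray-Z = {cable, fuse, plug, washer}; tray-Green = {o-ring}; tray-North = {}; tray-W = {}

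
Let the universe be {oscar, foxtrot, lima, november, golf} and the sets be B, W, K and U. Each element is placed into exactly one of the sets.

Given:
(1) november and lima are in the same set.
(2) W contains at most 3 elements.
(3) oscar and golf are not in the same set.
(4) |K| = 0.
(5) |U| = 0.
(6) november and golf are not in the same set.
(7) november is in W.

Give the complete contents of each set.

B = {foxtrot, golf}; W = {lima, november, oscar}; K = {}; U = {}

From (7): november ∈ W.
(1): lima matches november: lima ∉ B.
(1): lima matches november: lima ∈ W.
(4): K already has 0, so the rest are out.
(5): U already has 0, so the rest are out.
(6): golf ∉ W.
Only one set left: golf ∈ B.
(3): oscar ∉ B.
Only one set left: oscar ∈ W.
(2): W already has 3, so the rest are out.
Only one set left: foxtrot ∈ B.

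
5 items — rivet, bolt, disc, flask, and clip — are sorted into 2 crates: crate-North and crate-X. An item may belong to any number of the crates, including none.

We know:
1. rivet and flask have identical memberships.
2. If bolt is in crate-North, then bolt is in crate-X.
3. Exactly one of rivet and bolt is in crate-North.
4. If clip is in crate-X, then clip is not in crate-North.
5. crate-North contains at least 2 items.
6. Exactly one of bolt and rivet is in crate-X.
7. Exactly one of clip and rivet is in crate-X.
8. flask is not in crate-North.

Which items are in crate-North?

crate-North = {bolt, disc}

From (8): flask ∉ crate-North.
(1): rivet matches flask: rivet ∉ crate-North.
(3) (exactly one): bolt ∈ crate-North.
(2): bolt ∈ crate-X.
(6) (exactly one): rivet ∉ crate-X.
(7) (exactly one): clip ∈ crate-X.
(1): flask matches rivet: flask ∉ crate-X.
(4): clip ∉ crate-North.
(5): only 2 candidates remain for crate-North, so all are in.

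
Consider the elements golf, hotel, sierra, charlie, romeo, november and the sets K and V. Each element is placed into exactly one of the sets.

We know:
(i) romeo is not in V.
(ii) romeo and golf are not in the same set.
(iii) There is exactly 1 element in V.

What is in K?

K = {charlie, hotel, november, romeo, sierra}

From (i): romeo ∉ V.
Only one set left: romeo ∈ K.
(ii): golf ∉ K.
Only one set left: golf ∈ V.
(iii): V already has 1, so the rest are out.
Only one set left: hotel ∈ K.
Only one set left: sierra ∈ K.
Only one set left: charlie ∈ K.
Only one set left: november ∈ K.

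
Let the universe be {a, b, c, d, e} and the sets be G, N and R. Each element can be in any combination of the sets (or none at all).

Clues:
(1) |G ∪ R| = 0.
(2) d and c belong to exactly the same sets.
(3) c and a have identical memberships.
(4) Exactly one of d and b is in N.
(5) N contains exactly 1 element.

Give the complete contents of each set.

G = {}; N = {b}; R = {}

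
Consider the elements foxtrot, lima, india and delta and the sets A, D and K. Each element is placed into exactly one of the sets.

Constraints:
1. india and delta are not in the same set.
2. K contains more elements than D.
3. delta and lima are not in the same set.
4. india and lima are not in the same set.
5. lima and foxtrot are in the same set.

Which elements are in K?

K = {foxtrot, lima}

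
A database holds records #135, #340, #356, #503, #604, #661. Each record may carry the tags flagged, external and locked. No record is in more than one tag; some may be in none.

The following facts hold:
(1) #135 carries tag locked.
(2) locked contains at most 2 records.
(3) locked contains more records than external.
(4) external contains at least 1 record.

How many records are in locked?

2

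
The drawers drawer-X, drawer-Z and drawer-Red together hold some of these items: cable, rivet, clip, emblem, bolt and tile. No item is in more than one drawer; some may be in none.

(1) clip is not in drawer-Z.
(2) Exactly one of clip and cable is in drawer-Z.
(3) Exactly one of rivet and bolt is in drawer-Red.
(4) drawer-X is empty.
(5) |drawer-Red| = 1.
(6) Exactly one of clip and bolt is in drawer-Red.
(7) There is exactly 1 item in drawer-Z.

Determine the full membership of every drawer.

drawer-X = {}; drawer-Z = {cable}; drawer-Red = {bolt}

From (1): clip ∉ drawer-Z.
(2) (exactly one): cable ∈ drawer-Z.
(4): drawer-X already has 0, so the rest are out.
(7): drawer-Z already has 1, so the rest are out.
Suppose rivet ∈ drawer-Red: no assignment then satisfies all the clues, so rivet ∉ drawer-Red.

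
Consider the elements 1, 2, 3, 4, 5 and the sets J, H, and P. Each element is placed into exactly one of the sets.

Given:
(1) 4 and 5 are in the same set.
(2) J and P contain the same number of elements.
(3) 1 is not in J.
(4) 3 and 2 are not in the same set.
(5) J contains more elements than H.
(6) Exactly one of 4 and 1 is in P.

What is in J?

J = {4, 5}

From (3): 1 ∉ J.
Suppose 2 ∈ J: no assignment then satisfies all the clues, so 2 ∉ J.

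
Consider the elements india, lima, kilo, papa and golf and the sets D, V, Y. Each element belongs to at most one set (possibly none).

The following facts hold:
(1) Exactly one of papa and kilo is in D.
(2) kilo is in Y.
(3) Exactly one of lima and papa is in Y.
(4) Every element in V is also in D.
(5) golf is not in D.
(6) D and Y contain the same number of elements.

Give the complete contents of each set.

D = {india, papa}; V = {}; Y = {kilo, lima}

From (2): kilo ∈ Y.
From (5): golf ∉ D.
(1) (exactly one): papa ∈ D.
(3) (exactly one): lima ∈ Y.
(4) contrapositive: golf ∉ V.
Suppose india ∉ D: no assignment then satisfies all the clues, so india ∈ D.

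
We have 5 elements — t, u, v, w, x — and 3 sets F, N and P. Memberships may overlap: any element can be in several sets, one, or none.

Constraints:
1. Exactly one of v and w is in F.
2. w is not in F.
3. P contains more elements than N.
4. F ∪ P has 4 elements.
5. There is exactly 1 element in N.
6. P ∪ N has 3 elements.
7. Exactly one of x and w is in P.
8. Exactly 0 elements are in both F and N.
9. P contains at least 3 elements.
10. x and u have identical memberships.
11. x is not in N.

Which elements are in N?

N = {t}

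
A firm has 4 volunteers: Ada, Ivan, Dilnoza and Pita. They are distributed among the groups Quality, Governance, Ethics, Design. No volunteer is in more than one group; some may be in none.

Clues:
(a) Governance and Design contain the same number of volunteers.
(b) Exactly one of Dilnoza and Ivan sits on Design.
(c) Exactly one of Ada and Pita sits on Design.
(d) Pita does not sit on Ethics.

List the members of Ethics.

Ethics = {}

From (d): Pita ∉ Ethics.
Suppose Ada ∈ Ethics: no assignment then satisfies all the clues, so Ada ∉ Ethics.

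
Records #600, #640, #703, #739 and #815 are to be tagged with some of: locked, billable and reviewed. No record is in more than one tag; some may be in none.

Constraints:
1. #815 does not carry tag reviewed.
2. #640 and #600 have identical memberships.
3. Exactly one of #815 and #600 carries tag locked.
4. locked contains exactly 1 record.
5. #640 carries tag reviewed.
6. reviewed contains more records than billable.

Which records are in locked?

From (1): #815 ∉ reviewed.
From (5): #640 ∈ reviewed.
(2): #600 matches #640: #600 ∉ locked.
(2): #600 matches #640: #600 ∉ billable.
(2): #600 matches #640: #600 ∈ reviewed.
(3) (exactly one): #815 ∈ locked.
(4): locked already has 1, so the rest are out.

locked = {#815}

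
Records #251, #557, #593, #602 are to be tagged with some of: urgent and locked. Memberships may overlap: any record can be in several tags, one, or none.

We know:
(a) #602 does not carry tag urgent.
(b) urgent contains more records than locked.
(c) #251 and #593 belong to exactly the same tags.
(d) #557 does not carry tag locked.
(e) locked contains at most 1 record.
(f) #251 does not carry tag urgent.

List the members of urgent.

From (a): #602 ∉ urgent.
From (d): #557 ∉ locked.
From (f): #251 ∉ urgent.
(c): #593 matches #251: #593 ∉ urgent.
Suppose #557 ∉ urgent: no assignment then satisfies all the clues, so #557 ∈ urgent.

urgent = {#557}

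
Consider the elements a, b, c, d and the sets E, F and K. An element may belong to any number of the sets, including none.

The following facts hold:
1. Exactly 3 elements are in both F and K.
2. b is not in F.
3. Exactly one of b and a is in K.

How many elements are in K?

3

From (2): b ∉ F.
Suppose a ∉ F: no assignment then satisfies all the clues, so a ∈ F.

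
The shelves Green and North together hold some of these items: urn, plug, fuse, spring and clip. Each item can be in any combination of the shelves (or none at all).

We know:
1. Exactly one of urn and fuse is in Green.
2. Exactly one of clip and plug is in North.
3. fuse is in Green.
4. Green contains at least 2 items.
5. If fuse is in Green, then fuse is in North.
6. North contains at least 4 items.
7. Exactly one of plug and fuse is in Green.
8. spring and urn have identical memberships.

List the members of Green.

From (3): fuse ∈ Green.
(1) (exactly one): urn ∉ Green.
(5): fuse ∈ North.
(7) (exactly one): plug ∉ Green.
(8): spring matches urn: spring ∉ Green.
(4): only 2 candidates remain for Green, so all are in.

Green = {clip, fuse}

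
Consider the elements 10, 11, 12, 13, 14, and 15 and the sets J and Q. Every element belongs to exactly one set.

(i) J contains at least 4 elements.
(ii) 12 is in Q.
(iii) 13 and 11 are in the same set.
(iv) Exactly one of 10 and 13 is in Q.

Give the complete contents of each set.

J = {11, 13, 14, 15}; Q = {10, 12}

From (ii): 12 ∈ Q.
Suppose 10 ∈ J: no assignment then satisfies all the clues, so 10 ∉ J.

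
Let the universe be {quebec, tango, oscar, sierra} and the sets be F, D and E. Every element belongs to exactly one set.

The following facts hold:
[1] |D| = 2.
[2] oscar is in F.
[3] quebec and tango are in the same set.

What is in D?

D = {quebec, tango}

From (2): oscar ∈ F.
Suppose quebec ∉ D: no assignment then satisfies all the clues, so quebec ∈ D.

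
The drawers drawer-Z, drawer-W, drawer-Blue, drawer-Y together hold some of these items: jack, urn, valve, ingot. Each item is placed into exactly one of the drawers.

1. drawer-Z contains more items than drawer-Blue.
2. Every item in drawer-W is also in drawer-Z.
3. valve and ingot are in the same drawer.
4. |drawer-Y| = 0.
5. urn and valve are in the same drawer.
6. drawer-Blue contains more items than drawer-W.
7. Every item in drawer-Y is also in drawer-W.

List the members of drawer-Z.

drawer-Z = {ingot, urn, valve}

(4): drawer-Y already has 0, so the rest are out.
Suppose jack ∈ drawer-Z: no assignment then satisfies all the clues, so jack ∉ drawer-Z.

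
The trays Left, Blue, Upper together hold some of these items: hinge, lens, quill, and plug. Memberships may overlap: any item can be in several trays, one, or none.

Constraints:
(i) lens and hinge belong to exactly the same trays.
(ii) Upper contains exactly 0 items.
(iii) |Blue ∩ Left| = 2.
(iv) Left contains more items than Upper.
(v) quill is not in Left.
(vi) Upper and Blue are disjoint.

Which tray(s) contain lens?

lens: Blue, Left

From (v): quill ∉ Left.
(ii): Upper already has 0, so the rest are out.
Suppose lens ∉ Left: no assignment then satisfies all the clues, so lens ∈ Left.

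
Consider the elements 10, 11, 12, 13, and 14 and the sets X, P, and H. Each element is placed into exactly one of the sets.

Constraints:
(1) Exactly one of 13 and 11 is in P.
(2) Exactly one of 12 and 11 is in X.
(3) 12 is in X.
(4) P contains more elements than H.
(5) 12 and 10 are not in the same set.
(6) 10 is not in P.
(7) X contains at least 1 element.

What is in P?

P = {11, 14}

From (3): 12 ∈ X.
From (6): 10 ∉ P.
(2) (exactly one): 11 ∉ X.
(5): 10 ∉ X.
Only one set left: 10 ∈ H.
Suppose 11 ∉ P: no assignment then satisfies all the clues, so 11 ∈ P.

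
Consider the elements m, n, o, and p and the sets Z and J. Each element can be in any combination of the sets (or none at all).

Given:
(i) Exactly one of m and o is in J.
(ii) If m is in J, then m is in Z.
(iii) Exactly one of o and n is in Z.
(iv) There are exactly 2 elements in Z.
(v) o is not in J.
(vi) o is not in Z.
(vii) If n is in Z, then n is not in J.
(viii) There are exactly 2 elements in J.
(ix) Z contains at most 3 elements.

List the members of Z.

From (v): o ∉ J.
From (vi): o ∉ Z.
(i) (exactly one): m ∈ J.
(ii): m ∈ Z.
(iii) (exactly one): n ∈ Z.
(iv): Z already has 2, so the rest are out.
(vii): n ∉ J.
(viii): only 2 candidates remain for J, so all are in.

Z = {m, n}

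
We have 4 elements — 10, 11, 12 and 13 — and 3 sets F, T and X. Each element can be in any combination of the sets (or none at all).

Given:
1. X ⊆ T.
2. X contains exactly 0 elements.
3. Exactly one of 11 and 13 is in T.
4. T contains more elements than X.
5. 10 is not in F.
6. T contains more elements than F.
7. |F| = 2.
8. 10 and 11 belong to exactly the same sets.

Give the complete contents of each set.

From (5): 10 ∉ F.
(2): X already has 0, so the rest are out.
(8): 11 matches 10: 11 ∉ F.
(7): only 2 candidates remain for F, so all are in.
Suppose 10 ∉ T: no assignment then satisfies all the clues, so 10 ∈ T.

F = {12, 13}; T = {10, 11, 12}; X = {}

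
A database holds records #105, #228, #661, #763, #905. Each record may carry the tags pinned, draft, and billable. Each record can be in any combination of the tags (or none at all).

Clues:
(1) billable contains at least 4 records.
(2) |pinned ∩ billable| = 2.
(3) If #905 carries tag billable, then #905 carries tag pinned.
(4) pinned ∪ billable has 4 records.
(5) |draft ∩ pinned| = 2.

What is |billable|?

4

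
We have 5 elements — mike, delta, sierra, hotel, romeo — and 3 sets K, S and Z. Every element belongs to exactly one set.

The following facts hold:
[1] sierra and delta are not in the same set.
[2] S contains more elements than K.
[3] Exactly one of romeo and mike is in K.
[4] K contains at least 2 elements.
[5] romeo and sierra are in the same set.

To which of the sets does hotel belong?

hotel: S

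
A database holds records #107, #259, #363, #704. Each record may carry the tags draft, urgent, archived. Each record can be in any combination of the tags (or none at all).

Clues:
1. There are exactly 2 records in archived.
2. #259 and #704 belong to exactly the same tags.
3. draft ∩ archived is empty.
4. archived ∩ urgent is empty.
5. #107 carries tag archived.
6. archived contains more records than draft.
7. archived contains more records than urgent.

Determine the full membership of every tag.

draft = {}; urgent = {}; archived = {#107, #363}

From (5): #107 ∈ archived.
(3) (disjoint): #107 ∉ draft.
(4) (disjoint): #107 ∉ urgent.
Suppose #259 ∈ draft: no assignment then satisfies all the clues, so #259 ∉ draft.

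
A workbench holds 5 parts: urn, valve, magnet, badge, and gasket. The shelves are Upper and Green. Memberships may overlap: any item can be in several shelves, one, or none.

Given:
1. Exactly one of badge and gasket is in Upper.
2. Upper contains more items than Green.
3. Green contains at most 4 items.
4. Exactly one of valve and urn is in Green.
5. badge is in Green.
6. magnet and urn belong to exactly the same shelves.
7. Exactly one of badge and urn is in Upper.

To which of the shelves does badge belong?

badge: Green

From (5): badge ∈ Green.
Suppose badge ∈ Upper: no assignment then satisfies all the clues, so badge ∉ Upper.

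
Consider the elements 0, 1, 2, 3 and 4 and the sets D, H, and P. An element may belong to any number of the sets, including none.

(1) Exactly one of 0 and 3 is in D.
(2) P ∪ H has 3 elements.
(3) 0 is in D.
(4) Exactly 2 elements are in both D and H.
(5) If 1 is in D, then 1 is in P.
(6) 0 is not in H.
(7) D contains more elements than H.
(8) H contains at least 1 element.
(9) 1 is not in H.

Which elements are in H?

H = {2, 4}

From (3): 0 ∈ D.
From (6): 0 ∉ H.
From (9): 1 ∉ H.
(1) (exactly one): 3 ∉ D.
Suppose 2 ∉ H: no assignment then satisfies all the clues, so 2 ∈ H.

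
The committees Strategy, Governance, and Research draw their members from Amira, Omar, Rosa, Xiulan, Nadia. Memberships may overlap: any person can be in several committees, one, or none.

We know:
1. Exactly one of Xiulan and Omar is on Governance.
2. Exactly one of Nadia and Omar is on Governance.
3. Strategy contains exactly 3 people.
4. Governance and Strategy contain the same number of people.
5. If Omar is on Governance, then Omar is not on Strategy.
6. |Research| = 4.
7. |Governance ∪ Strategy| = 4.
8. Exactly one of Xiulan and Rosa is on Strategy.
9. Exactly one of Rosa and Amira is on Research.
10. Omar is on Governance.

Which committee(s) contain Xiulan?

Xiulan: Research

From (10): Omar ∈ Governance.
(1) (exactly one): Xiulan ∉ Governance.
(2) (exactly one): Nadia ∉ Governance.
(5): Omar ∉ Strategy.
Suppose Xiulan ∈ Strategy: no assignment then satisfies all the clues, so Xiulan ∉ Strategy.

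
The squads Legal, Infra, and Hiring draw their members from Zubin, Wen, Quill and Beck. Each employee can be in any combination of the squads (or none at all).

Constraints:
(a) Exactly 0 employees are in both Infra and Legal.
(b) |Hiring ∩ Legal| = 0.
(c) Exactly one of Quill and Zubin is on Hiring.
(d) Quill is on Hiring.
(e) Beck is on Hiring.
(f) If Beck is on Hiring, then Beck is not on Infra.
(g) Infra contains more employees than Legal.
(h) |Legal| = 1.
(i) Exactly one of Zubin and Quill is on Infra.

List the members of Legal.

Legal = {Zubin}

From (d): Quill ∈ Hiring.
From (e): Beck ∈ Hiring.
(c) (exactly one): Zubin ∉ Hiring.
(f): Beck ∉ Infra.
Suppose Zubin ∉ Legal: no assignment then satisfies all the clues, so Zubin ∈ Legal.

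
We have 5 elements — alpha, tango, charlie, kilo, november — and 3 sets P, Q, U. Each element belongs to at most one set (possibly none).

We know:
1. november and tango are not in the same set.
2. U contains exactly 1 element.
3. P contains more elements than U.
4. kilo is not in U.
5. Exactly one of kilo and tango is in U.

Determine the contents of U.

From (4): kilo ∉ U.
(5) (exactly one): tango ∈ U.
(1): november ∉ U.
(2): U already has 1, so the rest are out.

U = {tango}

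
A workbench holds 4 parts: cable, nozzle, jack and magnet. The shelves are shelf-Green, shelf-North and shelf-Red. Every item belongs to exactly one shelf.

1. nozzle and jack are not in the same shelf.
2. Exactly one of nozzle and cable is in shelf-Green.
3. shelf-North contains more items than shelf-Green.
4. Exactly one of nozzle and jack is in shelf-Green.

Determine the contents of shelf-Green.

shelf-Green = {nozzle}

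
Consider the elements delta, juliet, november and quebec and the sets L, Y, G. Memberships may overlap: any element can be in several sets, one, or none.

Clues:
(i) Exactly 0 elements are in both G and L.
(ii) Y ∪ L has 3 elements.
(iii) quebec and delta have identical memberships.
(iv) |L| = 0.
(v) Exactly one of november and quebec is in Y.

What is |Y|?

3

(iv): L already has 0, so the rest are out.
Suppose delta ∉ Y: no assignment then satisfies all the clues, so delta ∈ Y.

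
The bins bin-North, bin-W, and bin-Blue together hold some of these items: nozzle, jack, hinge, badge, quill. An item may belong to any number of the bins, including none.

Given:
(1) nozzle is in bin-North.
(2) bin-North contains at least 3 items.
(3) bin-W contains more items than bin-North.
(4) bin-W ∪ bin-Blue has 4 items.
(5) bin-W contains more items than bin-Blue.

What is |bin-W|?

4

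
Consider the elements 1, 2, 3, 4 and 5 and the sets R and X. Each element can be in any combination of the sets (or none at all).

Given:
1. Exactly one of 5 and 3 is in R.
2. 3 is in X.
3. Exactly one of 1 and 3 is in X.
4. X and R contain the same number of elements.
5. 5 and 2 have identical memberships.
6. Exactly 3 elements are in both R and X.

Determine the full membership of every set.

R = {1, 2, 4, 5}; X = {2, 3, 4, 5}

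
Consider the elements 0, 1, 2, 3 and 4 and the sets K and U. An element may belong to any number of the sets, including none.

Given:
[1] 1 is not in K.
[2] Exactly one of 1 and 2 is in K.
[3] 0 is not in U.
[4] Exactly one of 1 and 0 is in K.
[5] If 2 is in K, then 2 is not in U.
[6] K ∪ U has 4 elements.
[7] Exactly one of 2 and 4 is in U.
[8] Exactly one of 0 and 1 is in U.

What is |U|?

2

From (1): 1 ∉ K.
From (3): 0 ∉ U.
(2) (exactly one): 2 ∈ K.
(4) (exactly one): 0 ∈ K.
(5): 2 ∉ U.
(7) (exactly one): 4 ∈ U.
(8) (exactly one): 1 ∈ U.
Suppose 3 ∈ K: no assignment then satisfies all the clues, so 3 ∉ K.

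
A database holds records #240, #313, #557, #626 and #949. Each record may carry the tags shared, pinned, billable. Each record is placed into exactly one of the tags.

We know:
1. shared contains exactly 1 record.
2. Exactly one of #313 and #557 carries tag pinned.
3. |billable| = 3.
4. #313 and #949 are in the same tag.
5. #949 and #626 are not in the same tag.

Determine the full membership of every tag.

shared = {#626}; pinned = {#557}; billable = {#240, #313, #949}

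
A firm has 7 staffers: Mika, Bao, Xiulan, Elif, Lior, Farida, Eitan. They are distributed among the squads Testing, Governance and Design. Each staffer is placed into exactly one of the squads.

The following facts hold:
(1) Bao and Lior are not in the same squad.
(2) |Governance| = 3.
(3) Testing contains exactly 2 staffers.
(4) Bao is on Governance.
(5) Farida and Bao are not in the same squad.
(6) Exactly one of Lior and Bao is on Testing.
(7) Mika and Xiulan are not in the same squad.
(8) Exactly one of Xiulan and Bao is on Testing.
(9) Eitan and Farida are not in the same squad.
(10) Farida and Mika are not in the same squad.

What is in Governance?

From (4): Bao ∈ Governance.
(1): Lior ∉ Governance.
(5): Farida ∉ Governance.
(6) (exactly one): Lior ∈ Testing.
(8) (exactly one): Xiulan ∈ Testing.
(3): Testing already has 2, so the rest are out.
Only one squad left: Farida ∈ Design.
(9): Eitan ∉ Design.
(10): Mika ∉ Design.
Only one squad left: Mika ∈ Governance.
Only one squad left: Eitan ∈ Governance.
Only one squad left: Elif ∈ Design.

Governance = {Bao, Eitan, Mika}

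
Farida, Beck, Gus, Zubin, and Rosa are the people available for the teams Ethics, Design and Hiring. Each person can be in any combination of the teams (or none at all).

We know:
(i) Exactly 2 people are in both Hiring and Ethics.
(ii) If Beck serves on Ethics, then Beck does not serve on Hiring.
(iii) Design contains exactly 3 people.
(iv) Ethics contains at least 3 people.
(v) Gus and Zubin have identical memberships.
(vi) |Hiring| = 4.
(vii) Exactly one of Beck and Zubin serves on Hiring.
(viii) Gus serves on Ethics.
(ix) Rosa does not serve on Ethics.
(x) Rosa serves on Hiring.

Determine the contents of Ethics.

Ethics = {Beck, Gus, Zubin}

From (viii): Gus ∈ Ethics.
From (ix): Rosa ∉ Ethics.
From (x): Rosa ∈ Hiring.
(v): Zubin matches Gus: Zubin ∈ Ethics.
Suppose Farida ∈ Ethics: no assignment then satisfies all the clues, so Farida ∉ Ethics.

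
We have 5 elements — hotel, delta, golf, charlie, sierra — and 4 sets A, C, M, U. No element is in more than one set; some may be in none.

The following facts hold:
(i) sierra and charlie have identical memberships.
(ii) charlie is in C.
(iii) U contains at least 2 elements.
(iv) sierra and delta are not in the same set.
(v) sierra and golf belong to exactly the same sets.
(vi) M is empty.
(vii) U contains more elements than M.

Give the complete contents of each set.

From (ii): charlie ∈ C.
(i): sierra matches charlie: sierra ∉ A.
(i): sierra matches charlie: sierra ∈ C.
(iv): delta ∉ C.
(v): golf matches sierra: golf ∉ A.
(v): golf matches sierra: golf ∈ C.
(vi): M already has 0, so the rest are out.
(iii): only 2 candidates remain for U, so all are in.

A = {}; C = {charlie, golf, sierra}; M = {}; U = {delta, hotel}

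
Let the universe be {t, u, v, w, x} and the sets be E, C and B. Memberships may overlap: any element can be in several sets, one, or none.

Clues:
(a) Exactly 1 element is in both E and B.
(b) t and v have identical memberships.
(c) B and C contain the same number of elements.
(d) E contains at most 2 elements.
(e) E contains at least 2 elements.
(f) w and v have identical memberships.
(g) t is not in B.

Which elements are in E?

E = {u, x}

From (g): t ∉ B.
(b): v matches t: v ∉ B.
(f): w matches v: w ∉ B.
Suppose t ∈ E: no assignment then satisfies all the clues, so t ∉ E.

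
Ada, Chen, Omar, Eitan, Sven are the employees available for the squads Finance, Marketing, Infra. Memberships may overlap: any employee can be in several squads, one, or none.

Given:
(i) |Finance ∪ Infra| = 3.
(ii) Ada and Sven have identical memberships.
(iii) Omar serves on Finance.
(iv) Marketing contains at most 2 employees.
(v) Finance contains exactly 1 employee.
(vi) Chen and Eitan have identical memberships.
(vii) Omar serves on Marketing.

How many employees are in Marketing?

1

From (iii): Omar ∈ Finance.
From (vii): Omar ∈ Marketing.
(v): Finance already has 1, so the rest are out.
Suppose Ada ∈ Marketing: no assignment then satisfies all the clues, so Ada ∉ Marketing.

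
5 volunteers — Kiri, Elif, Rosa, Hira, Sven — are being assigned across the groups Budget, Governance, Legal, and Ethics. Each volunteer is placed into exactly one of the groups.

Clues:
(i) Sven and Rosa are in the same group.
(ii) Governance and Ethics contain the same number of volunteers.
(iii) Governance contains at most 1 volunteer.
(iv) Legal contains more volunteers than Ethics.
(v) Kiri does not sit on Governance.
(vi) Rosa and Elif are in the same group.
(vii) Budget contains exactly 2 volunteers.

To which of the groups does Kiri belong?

Kiri: Budget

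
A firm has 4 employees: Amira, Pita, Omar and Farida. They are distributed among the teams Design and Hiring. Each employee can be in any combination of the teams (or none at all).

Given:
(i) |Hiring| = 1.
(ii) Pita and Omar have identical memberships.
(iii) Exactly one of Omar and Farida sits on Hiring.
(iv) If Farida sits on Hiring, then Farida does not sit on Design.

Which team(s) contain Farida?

Farida: Hiring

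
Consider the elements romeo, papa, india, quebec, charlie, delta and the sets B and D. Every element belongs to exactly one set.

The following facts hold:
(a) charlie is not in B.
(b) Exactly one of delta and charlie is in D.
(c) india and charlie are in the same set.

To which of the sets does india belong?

From (a): charlie ∉ B.
(c): india matches charlie: india ∉ B.
Only one set left: india ∈ D.
Only one set left: charlie ∈ D.
(b) (exactly one): delta ∉ D.
Only one set left: delta ∈ B.

india: D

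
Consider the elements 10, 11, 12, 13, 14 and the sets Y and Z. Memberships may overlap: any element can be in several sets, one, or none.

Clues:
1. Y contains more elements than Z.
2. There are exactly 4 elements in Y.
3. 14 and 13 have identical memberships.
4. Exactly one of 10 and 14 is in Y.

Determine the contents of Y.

Y = {11, 12, 13, 14}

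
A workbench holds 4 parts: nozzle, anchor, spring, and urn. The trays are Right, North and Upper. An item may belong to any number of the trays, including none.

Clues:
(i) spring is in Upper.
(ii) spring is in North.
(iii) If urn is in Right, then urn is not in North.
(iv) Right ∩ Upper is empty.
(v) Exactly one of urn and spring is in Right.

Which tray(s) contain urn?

urn: Right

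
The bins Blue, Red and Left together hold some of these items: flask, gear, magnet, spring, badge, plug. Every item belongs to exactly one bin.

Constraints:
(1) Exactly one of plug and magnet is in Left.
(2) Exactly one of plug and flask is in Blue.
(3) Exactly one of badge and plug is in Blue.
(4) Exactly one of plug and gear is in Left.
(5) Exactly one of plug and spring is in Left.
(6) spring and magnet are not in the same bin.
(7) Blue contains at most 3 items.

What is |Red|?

2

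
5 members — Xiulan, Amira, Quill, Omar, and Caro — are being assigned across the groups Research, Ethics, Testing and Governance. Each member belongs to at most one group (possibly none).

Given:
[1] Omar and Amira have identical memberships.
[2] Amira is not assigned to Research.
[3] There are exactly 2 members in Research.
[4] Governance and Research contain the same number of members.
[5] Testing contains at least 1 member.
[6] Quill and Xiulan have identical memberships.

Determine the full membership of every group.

Research = {Quill, Xiulan}; Ethics = {}; Testing = {Caro}; Governance = {Amira, Omar}

From (2): Amira ∉ Research.
(1): Omar matches Amira: Omar ∉ Research.
Suppose Xiulan ∉ Research: no assignment then satisfies all the clues, so Xiulan ∈ Research.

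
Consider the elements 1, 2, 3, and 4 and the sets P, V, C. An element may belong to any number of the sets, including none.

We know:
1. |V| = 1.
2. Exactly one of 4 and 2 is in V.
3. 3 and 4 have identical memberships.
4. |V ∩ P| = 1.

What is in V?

V = {2}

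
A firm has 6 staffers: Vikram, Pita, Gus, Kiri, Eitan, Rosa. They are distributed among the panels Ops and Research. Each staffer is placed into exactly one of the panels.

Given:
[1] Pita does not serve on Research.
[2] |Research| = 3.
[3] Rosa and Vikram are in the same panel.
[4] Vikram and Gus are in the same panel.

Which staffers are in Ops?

Ops = {Eitan, Kiri, Pita}

From (1): Pita ∉ Research.
Only one panel left: Pita ∈ Ops.
Suppose Vikram ∈ Ops: no assignment then satisfies all the clues, so Vikram ∉ Ops.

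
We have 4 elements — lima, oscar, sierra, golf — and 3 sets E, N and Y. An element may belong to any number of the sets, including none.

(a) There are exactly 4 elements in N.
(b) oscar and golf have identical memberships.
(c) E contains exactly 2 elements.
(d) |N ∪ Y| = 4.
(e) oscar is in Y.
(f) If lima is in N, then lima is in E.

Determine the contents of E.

E = {lima, sierra}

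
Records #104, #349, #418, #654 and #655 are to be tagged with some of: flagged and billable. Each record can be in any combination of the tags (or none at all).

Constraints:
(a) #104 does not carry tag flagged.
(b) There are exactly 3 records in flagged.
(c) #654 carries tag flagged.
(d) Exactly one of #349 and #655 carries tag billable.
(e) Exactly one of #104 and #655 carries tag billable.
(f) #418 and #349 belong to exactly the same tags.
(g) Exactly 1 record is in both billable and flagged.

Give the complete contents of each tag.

flagged = {#349, #418, #654}; billable = {#654, #655}

From (a): #104 ∉ flagged.
From (c): #654 ∈ flagged.
Suppose #104 ∈ billable: no assignment then satisfies all the clues, so #104 ∉ billable.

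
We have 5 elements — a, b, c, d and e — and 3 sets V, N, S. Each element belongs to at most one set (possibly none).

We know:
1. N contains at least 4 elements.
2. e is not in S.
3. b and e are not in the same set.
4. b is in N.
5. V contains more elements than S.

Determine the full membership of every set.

V = {e}; N = {a, b, c, d}; S = {}

From (2): e ∉ S.
From (4): b ∈ N.
(3): e ∉ N.
(1): only 4 candidates remain for N, so all are in.
Suppose e ∉ V: no assignment then satisfies all the clues, so e ∈ V.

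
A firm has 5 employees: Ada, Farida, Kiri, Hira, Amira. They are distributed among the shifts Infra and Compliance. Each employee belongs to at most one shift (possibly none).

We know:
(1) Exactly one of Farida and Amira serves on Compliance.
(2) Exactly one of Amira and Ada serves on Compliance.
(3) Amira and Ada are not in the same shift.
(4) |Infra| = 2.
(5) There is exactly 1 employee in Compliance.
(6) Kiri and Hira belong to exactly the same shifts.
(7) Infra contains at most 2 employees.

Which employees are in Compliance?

Compliance = {Amira}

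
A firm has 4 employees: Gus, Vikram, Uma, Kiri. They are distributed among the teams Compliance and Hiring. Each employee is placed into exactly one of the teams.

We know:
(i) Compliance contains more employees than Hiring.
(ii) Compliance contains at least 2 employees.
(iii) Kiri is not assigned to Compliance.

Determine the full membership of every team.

Compliance = {Gus, Uma, Vikram}; Hiring = {Kiri}

From (iii): Kiri ∉ Compliance.
Only one team left: Kiri ∈ Hiring.
Suppose Gus ∉ Compliance: no assignment then satisfies all the clues, so Gus ∈ Compliance.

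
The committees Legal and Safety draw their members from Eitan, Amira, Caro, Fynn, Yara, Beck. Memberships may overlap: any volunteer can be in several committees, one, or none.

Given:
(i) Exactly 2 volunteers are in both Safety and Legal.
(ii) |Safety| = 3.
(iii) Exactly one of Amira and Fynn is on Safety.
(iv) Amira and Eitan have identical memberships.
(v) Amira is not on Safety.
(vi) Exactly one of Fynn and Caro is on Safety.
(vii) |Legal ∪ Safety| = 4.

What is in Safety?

From (v): Amira ∉ Safety.
(iii) (exactly one): Fynn ∈ Safety.
(iv): Eitan matches Amira: Eitan ∉ Safety.
(vi) (exactly one): Caro ∉ Safety.
(ii): only 3 candidates remain for Safety, so all are in.

Safety = {Beck, Fynn, Yara}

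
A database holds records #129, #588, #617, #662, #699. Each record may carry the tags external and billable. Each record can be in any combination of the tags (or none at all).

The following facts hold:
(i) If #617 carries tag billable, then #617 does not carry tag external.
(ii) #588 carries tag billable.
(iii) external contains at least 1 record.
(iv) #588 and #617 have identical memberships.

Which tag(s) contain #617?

#617: billable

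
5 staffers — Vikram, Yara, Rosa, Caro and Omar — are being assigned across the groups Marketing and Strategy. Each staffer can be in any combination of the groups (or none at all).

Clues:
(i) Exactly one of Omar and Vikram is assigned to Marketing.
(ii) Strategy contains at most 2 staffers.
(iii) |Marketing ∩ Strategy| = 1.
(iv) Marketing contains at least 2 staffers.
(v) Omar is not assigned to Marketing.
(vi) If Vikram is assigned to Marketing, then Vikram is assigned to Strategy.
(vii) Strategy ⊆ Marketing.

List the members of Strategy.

Strategy = {Vikram}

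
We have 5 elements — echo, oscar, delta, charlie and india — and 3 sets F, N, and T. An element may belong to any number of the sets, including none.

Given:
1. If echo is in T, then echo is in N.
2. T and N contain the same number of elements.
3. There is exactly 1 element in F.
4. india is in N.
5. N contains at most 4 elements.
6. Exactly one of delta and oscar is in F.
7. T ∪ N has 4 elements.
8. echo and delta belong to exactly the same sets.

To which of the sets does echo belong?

echo: N, T

From (4): india ∈ N.
Suppose echo ∈ F: no assignment then satisfies all the clues, so echo ∉ F.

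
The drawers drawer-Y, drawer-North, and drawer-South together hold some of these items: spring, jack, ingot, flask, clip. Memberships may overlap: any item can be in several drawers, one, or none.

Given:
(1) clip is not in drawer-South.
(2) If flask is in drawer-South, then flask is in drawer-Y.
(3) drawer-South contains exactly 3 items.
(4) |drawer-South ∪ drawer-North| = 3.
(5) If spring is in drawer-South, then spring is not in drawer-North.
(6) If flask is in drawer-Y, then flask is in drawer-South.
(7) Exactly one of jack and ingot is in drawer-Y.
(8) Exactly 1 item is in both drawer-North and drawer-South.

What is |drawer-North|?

1

From (1): clip ∉ drawer-South.
Suppose spring ∈ drawer-North: no assignment then satisfies all the clues, so spring ∉ drawer-North.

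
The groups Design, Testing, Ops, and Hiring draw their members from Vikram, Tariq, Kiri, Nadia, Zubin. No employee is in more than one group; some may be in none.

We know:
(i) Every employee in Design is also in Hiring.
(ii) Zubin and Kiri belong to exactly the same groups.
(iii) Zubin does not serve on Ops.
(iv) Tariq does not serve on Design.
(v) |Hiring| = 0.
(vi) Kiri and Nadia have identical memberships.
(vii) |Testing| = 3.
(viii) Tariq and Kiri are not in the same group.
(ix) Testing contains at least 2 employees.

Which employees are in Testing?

Testing = {Kiri, Nadia, Zubin}

From (iii): Zubin ∉ Ops.
From (iv): Tariq ∉ Design.
(ii): Kiri matches Zubin: Kiri ∉ Ops.
(v): Hiring already has 0, so the rest are out.
(vi): Nadia matches Kiri: Nadia ∉ Ops.
(i) contrapositive: Vikram ∉ Design.
(i) contrapositive: Kiri ∉ Design.
(i) contrapositive: Nadia ∉ Design.
(i) contrapositive: Zubin ∉ Design.
Suppose Vikram ∈ Testing: no assignment then satisfies all the clues, so Vikram ∉ Testing.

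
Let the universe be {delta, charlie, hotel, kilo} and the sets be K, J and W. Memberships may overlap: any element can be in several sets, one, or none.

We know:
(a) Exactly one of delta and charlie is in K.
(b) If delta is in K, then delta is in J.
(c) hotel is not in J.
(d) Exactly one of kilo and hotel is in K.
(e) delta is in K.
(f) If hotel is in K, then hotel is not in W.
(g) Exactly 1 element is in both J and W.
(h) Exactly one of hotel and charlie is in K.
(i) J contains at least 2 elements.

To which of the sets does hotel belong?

hotel: K

From (c): hotel ∉ J.
From (e): delta ∈ K.
(a) (exactly one): charlie ∉ K.
(b): delta ∈ J.
(h) (exactly one): hotel ∈ K.
(d) (exactly one): kilo ∉ K.
(f): hotel ∉ W.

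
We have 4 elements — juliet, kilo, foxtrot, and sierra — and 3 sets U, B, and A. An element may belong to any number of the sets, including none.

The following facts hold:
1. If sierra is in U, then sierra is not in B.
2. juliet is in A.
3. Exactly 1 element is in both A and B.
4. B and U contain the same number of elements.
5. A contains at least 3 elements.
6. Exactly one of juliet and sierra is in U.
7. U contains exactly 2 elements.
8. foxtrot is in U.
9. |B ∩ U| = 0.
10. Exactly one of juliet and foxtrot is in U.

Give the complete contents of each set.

U = {foxtrot, sierra}; B = {juliet, kilo}; A = {foxtrot, juliet, sierra}

From (2): juliet ∈ A.
From (8): foxtrot ∈ U.
(10) (exactly one): juliet ∉ U.
(6) (exactly one): sierra ∈ U.
(7): U already has 2, so the rest are out.
(1): sierra ∉ B.
Suppose juliet ∉ B: no assignment then satisfies all the clues, so juliet ∈ B.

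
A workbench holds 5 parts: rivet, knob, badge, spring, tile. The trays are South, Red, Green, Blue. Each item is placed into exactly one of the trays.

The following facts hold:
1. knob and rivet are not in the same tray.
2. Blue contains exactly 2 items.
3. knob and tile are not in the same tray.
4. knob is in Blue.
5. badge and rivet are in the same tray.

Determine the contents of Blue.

Blue = {knob, spring}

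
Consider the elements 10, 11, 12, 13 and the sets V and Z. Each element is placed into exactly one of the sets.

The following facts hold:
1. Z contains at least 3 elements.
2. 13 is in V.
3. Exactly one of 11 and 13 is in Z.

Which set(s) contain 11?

From (2): 13 ∈ V.
(1): only 3 candidates remain for Z, so all are in.

11: Z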